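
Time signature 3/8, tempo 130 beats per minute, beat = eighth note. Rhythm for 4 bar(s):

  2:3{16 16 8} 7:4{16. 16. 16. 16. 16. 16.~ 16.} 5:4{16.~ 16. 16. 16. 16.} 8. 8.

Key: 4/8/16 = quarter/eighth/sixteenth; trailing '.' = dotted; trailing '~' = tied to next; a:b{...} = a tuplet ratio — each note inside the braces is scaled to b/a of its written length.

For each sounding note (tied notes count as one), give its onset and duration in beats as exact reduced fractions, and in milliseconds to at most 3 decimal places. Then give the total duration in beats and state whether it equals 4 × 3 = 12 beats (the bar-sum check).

1) 0.0ms=0b +346.154ms=3/4b
2) 346.154ms=3/4b +346.154ms=3/4b
3) 692.308ms=3/2b +692.308ms=3/2b
4) 1384.615ms=3b +197.802ms=3/7b
5) 1582.418ms=24/7b +197.802ms=3/7b
6) 1780.22ms=27/7b +197.802ms=3/7b
7) 1978.022ms=30/7b +197.802ms=3/7b
8) 2175.824ms=33/7b +197.802ms=3/7b
9) 2373.626ms=36/7b +395.604ms=6/7b
10) 2769.231ms=6b +553.846ms=6/5b
11) 3323.077ms=36/5b +276.923ms=3/5b
12) 3600.0ms=39/5b +276.923ms=3/5b
13) 3876.923ms=42/5b +276.923ms=3/5b
14) 4153.846ms=9b +692.308ms=3/2b
15) 4846.154ms=21/2b +692.308ms=3/2b
Σ=12b of 12 (130bpm 3/8) — PASS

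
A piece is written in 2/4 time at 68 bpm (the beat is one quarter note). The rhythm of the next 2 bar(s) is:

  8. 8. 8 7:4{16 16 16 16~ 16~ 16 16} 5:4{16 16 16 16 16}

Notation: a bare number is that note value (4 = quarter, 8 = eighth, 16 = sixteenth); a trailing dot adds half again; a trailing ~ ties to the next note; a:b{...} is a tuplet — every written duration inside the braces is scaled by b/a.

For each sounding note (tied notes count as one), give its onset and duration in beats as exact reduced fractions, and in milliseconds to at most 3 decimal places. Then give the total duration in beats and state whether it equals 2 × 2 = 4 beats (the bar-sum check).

1) 0.0ms=0b +661.765ms=3/4b
2) 661.765ms=3/4b +661.765ms=3/4b
3) 1323.529ms=3/2b +441.176ms=1/2b
4) 1764.706ms=2b +126.05ms=1/7b
5) 1890.756ms=15/7b +126.05ms=1/7b
6) 2016.807ms=16/7b +126.05ms=1/7b
7) 2142.857ms=17/7b +378.151ms=3/7b
8) 2521.008ms=20/7b +126.05ms=1/7b
9) 2647.059ms=3b +176.471ms=1/5b
10) 2823.529ms=16/5b +176.471ms=1/5b
11) 3000.0ms=17/5b +176.471ms=1/5b
12) 3176.471ms=18/5b +176.471ms=1/5b
13) 3352.941ms=19/5b +176.471ms=1/5b
Σ=4b of 4 (68bpm 2/4) — PASS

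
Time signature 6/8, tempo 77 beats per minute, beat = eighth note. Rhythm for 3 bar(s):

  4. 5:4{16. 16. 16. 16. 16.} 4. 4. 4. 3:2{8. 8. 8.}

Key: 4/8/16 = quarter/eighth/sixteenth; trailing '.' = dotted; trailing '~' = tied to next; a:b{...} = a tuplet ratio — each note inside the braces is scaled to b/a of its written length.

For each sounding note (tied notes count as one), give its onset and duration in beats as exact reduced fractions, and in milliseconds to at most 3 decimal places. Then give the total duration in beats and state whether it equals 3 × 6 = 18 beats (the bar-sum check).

1) 0.0ms=0b +2337.662ms=3b
2) 2337.662ms=3b +467.532ms=3/5b
3) 2805.195ms=18/5b +467.532ms=3/5b
4) 3272.727ms=21/5b +467.532ms=3/5b
5) 3740.26ms=24/5b +467.532ms=3/5b
6) 4207.792ms=27/5b +467.532ms=3/5b
7) 4675.325ms=6b +2337.662ms=3b
8) 7012.987ms=9b +2337.662ms=3b
9) 9350.649ms=12b +2337.662ms=3b
10) 11688.312ms=15b +779.221ms=1b
11) 12467.532ms=16b +779.221ms=1b
12) 13246.753ms=17b +779.221ms=1b
Σ=18b of 18 (77bpm 6/8) — PASS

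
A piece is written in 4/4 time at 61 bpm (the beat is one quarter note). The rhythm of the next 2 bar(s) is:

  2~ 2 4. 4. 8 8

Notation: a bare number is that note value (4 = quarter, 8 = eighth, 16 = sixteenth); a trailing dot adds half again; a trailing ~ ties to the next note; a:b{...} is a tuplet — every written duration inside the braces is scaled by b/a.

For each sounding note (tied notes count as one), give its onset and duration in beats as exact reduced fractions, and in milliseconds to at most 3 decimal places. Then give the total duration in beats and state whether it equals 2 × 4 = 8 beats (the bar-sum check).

1) 0.0ms=0b +3934.426ms=4b
2) 3934.426ms=4b +1475.41ms=3/2b
3) 5409.836ms=11/2b +1475.41ms=3/2b
4) 6885.246ms=7b +491.803ms=1/2b
5) 7377.049ms=15/2b +491.803ms=1/2b
Σ=8b of 8 (61bpm 4/4) — PASS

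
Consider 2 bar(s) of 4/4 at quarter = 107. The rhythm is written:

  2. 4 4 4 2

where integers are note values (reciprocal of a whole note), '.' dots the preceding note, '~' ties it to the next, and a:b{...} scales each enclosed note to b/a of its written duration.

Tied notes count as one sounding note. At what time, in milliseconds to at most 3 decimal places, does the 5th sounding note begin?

note 5 onset = 6b = 3364.486ms

1. 0.0ms @ 0 + 1682.243ms (3)
2. 1682.243ms @ 3 + 560.748ms (1)
3. 2242.991ms @ 4 + 560.748ms (1)
4. 2803.738ms @ 5 + 560.748ms (1)
5. 3364.486ms @ 6 + 1121.495ms (2)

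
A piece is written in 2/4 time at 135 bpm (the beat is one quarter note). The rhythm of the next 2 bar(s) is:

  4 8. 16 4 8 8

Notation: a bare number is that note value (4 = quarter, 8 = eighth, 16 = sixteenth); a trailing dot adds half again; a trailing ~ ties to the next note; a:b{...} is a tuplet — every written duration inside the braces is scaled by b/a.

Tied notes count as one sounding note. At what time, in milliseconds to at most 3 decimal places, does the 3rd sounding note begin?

1. 0.0ms @ 0 + 444.444ms (1)
2. 444.444ms @ 1 + 333.333ms (3/4)
3. 777.778ms @ 7/4 + 111.111ms (1/4)
4. 888.889ms @ 2 + 444.444ms (1)
5. 1333.333ms @ 3 + 222.222ms (1/2)
6. 1555.556ms @ 7/2 + 222.222ms (1/2)

note 3 onset = 7/4b = 777.778ms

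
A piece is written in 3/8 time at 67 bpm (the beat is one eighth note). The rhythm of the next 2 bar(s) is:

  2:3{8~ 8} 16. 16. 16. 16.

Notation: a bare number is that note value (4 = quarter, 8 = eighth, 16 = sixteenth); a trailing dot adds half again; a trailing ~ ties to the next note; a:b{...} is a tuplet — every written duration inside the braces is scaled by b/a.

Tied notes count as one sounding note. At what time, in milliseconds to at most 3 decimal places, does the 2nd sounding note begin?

note 2 onset = 3b = 2686.567ms

1. 0.0ms @ 0 + 2686.567ms (3)
2. 2686.567ms @ 3 + 671.642ms (3/4)
3. 3358.209ms @ 15/4 + 671.642ms (3/4)
4. 4029.851ms @ 9/2 + 671.642ms (3/4)
5. 4701.493ms @ 21/4 + 671.642ms (3/4)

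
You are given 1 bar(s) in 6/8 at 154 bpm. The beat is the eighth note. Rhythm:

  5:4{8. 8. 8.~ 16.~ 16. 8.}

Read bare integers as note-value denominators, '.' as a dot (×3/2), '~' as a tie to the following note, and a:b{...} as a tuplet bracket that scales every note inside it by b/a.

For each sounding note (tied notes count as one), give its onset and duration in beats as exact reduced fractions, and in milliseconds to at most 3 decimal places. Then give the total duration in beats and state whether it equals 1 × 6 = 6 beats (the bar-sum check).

1) 0.0ms=0b +467.532ms=6/5b
2) 467.532ms=6/5b +467.532ms=6/5b
3) 935.065ms=12/5b +935.065ms=12/5b
4) 1870.13ms=24/5b +467.532ms=6/5b
Σ=6b of 6 (154bpm 6/8) — PASS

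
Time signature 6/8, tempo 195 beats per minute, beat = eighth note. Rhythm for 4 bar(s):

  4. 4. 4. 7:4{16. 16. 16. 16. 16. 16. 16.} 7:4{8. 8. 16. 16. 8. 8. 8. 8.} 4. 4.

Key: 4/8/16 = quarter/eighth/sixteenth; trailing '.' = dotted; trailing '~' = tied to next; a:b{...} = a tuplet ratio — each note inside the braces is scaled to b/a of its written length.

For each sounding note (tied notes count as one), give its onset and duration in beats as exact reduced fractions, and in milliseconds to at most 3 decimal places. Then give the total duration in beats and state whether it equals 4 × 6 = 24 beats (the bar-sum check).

1) 0.0ms=0b +923.077ms=3b
2) 923.077ms=3b +923.077ms=3b
3) 1846.154ms=6b +923.077ms=3b
4) 2769.231ms=9b +131.868ms=3/7b
5) 2901.099ms=66/7b +131.868ms=3/7b
6) 3032.967ms=69/7b +131.868ms=3/7b
7) 3164.835ms=72/7b +131.868ms=3/7b
8) 3296.703ms=75/7b +131.868ms=3/7b
9) 3428.571ms=78/7b +131.868ms=3/7b
10) 3560.44ms=81/7b +131.868ms=3/7b
11) 3692.308ms=12b +263.736ms=6/7b
12) 3956.044ms=90/7b +263.736ms=6/7b
13) 4219.78ms=96/7b +131.868ms=3/7b
14) 4351.648ms=99/7b +131.868ms=3/7b
15) 4483.516ms=102/7b +263.736ms=6/7b
16) 4747.253ms=108/7b +263.736ms=6/7b
17) 5010.989ms=114/7b +263.736ms=6/7b
18) 5274.725ms=120/7b +263.736ms=6/7b
19) 5538.462ms=18b +923.077ms=3b
20) 6461.538ms=21b +923.077ms=3b
Σ=24b of 24 (195bpm 6/8) — PASS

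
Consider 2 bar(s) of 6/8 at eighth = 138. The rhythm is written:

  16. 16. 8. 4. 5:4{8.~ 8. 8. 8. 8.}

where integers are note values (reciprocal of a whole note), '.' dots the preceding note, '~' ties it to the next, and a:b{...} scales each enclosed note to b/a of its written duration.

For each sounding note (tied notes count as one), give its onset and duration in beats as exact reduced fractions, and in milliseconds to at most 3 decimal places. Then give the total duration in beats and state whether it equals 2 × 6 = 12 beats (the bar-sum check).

1) 0.0ms=0b +326.087ms=3/4b
2) 326.087ms=3/4b +326.087ms=3/4b
3) 652.174ms=3/2b +652.174ms=3/2b
4) 1304.348ms=3b +1304.348ms=3b
5) 2608.696ms=6b +1043.478ms=12/5b
6) 3652.174ms=42/5b +521.739ms=6/5b
7) 4173.913ms=48/5b +521.739ms=6/5b
8) 4695.652ms=54/5b +521.739ms=6/5b
Σ=12b of 12 (138bpm 6/8) — PASS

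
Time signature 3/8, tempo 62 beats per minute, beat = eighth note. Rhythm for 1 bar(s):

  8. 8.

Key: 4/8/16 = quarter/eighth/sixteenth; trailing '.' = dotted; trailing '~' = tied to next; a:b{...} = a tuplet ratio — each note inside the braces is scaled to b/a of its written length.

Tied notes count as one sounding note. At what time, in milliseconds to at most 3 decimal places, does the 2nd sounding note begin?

1. 0.0ms @ 0 + 1451.613ms (3/2)
2. 1451.613ms @ 3/2 + 1451.613ms (3/2)

note 2 onset = 3/2b = 1451.613ms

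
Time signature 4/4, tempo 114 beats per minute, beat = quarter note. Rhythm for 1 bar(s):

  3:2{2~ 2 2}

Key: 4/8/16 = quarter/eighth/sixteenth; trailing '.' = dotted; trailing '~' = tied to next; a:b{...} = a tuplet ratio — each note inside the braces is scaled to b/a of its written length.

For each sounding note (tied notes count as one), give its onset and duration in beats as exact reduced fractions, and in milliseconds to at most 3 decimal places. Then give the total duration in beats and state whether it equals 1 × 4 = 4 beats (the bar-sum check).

1) 0.0ms=0b +1403.509ms=8/3b
2) 1403.509ms=8/3b +701.754ms=4/3b
Σ=4b of 4 (114bpm 4/4) — PASS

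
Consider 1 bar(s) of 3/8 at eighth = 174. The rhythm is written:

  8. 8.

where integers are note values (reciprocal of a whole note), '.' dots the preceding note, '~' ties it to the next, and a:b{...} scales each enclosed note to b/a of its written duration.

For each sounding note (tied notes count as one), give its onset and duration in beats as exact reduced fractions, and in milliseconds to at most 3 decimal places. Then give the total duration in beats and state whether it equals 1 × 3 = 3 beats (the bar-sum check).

1) 0.0ms=0b +517.241ms=3/2b
2) 517.241ms=3/2b +517.241ms=3/2b
Σ=3b of 3 (174bpm 3/8) — PASS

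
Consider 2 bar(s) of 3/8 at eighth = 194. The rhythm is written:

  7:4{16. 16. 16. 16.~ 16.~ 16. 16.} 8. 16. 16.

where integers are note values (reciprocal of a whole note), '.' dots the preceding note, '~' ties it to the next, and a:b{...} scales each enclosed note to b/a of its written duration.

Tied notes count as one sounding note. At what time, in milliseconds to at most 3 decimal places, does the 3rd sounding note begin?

note 3 onset = 6/7b = 265.096ms

1. 0.0ms @ 0 + 132.548ms (3/7)
2. 132.548ms @ 3/7 + 132.548ms (3/7)
3. 265.096ms @ 6/7 + 132.548ms (3/7)
4. 397.644ms @ 9/7 + 397.644ms (9/7)
5. 795.287ms @ 18/7 + 132.548ms (3/7)
6. 927.835ms @ 3 + 463.918ms (3/2)
7. 1391.753ms @ 9/2 + 231.959ms (3/4)
8. 1623.711ms @ 21/4 + 231.959ms (3/4)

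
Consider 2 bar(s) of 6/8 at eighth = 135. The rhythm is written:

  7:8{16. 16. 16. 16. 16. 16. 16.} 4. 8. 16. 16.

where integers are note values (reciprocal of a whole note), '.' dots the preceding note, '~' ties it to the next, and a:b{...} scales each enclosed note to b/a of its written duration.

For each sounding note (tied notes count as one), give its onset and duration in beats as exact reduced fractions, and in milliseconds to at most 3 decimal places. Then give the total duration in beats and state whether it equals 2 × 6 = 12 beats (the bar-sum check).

1) 0.0ms=0b +380.952ms=6/7b
2) 380.952ms=6/7b +380.952ms=6/7b
3) 761.905ms=12/7b +380.952ms=6/7b
4) 1142.857ms=18/7b +380.952ms=6/7b
5) 1523.81ms=24/7b +380.952ms=6/7b
6) 1904.762ms=30/7b +380.952ms=6/7b
7) 2285.714ms=36/7b +380.952ms=6/7b
8) 2666.667ms=6b +1333.333ms=3b
9) 4000.0ms=9b +666.667ms=3/2b
10) 4666.667ms=21/2b +333.333ms=3/4b
11) 5000.0ms=45/4b +333.333ms=3/4b
Σ=12b of 12 (135bpm 6/8) — PASS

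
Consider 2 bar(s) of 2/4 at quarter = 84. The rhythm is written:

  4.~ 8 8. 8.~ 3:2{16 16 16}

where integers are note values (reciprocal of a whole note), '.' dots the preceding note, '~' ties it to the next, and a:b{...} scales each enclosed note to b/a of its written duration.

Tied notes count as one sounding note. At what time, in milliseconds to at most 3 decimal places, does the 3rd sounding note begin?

note 3 onset = 11/4b = 1964.286ms

1. 0.0ms @ 0 + 1428.571ms (2)
2. 1428.571ms @ 2 + 535.714ms (3/4)
3. 1964.286ms @ 11/4 + 654.762ms (11/12)
4. 2619.048ms @ 11/3 + 119.048ms (1/6)
5. 2738.095ms @ 23/6 + 119.048ms (1/6)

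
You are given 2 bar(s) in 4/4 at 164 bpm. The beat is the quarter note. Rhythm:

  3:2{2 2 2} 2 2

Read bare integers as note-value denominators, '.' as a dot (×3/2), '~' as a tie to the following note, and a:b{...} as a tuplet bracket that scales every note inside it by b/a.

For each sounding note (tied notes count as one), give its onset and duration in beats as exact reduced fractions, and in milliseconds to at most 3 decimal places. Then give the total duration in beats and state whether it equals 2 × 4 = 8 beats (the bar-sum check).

1) 0.0ms=0b +487.805ms=4/3b
2) 487.805ms=4/3b +487.805ms=4/3b
3) 975.61ms=8/3b +487.805ms=4/3b
4) 1463.415ms=4b +731.707ms=2b
5) 2195.122ms=6b +731.707ms=2b
Σ=8b of 8 (164bpm 4/4) — PASS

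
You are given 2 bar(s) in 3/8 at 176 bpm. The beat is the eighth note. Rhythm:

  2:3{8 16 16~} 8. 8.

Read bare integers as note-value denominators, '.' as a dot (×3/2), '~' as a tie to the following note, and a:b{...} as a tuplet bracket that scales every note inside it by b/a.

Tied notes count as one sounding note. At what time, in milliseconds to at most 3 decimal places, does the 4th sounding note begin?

1. 0.0ms @ 0 + 511.364ms (3/2)
2. 511.364ms @ 3/2 + 255.682ms (3/4)
3. 767.045ms @ 9/4 + 767.045ms (9/4)
4. 1534.091ms @ 9/2 + 511.364ms (3/2)

note 4 onset = 9/2b = 1534.091ms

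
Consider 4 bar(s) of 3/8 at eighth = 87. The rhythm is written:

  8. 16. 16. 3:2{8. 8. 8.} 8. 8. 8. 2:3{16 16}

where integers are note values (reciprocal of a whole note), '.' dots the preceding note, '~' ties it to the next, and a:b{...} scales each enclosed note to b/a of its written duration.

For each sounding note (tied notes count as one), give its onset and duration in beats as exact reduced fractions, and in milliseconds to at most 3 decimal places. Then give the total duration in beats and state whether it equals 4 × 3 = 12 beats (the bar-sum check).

1) 0.0ms=0b +1034.483ms=3/2b
2) 1034.483ms=3/2b +517.241ms=3/4b
3) 1551.724ms=9/4b +517.241ms=3/4b
4) 2068.966ms=3b +689.655ms=1b
5) 2758.621ms=4b +689.655ms=1b
6) 3448.276ms=5b +689.655ms=1b
7) 4137.931ms=6b +1034.483ms=3/2b
8) 5172.414ms=15/2b +1034.483ms=3/2b
9) 6206.897ms=9b +1034.483ms=3/2b
10) 7241.379ms=21/2b +517.241ms=3/4b
11) 7758.621ms=45/4b +517.241ms=3/4b
Σ=12b of 12 (87bpm 3/8) — PASS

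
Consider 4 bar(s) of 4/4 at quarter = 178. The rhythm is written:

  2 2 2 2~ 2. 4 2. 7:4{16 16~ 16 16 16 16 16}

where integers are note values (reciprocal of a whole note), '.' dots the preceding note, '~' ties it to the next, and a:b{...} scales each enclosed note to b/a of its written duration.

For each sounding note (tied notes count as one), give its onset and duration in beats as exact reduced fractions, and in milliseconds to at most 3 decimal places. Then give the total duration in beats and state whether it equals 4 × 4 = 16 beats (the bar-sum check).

1) 0.0ms=0b +674.157ms=2b
2) 674.157ms=2b +674.157ms=2b
3) 1348.315ms=4b +674.157ms=2b
4) 2022.472ms=6b +1685.393ms=5b
5) 3707.865ms=11b +337.079ms=1b
6) 4044.944ms=12b +1011.236ms=3b
7) 5056.18ms=15b +48.154ms=1/7b
8) 5104.334ms=106/7b +96.308ms=2/7b
9) 5200.642ms=108/7b +48.154ms=1/7b
10) 5248.796ms=109/7b +48.154ms=1/7b
11) 5296.95ms=110/7b +48.154ms=1/7b
12) 5345.104ms=111/7b +48.154ms=1/7b
Σ=16b of 16 (178bpm 4/4) — PASS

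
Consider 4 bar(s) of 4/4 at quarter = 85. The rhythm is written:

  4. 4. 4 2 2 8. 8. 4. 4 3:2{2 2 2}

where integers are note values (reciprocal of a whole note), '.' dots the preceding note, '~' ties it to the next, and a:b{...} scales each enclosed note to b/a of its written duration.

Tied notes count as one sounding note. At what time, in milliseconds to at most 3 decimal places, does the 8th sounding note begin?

1. 0.0ms @ 0 + 1058.824ms (3/2)
2. 1058.824ms @ 3/2 + 1058.824ms (3/2)
3. 2117.647ms @ 3 + 705.882ms (1)
4. 2823.529ms @ 4 + 1411.765ms (2)
5. 4235.294ms @ 6 + 1411.765ms (2)
6. 5647.059ms @ 8 + 529.412ms (3/4)
7. 6176.471ms @ 35/4 + 529.412ms (3/4)
8. 6705.882ms @ 19/2 + 1058.824ms (3/2)
9. 7764.706ms @ 11 + 705.882ms (1)
10. 8470.588ms @ 12 + 941.176ms (4/3)
11. 9411.765ms @ 40/3 + 941.176ms (4/3)
12. 10352.941ms @ 44/3 + 941.176ms (4/3)

note 8 onset = 19/2b = 6705.882ms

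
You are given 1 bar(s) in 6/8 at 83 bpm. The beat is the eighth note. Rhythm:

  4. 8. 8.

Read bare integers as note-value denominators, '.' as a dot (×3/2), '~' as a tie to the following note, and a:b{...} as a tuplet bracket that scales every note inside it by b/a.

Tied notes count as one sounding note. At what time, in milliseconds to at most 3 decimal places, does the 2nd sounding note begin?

note 2 onset = 3b = 2168.675ms

1. 0.0ms @ 0 + 2168.675ms (3)
2. 2168.675ms @ 3 + 1084.337ms (3/2)
3. 3253.012ms @ 9/2 + 1084.337ms (3/2)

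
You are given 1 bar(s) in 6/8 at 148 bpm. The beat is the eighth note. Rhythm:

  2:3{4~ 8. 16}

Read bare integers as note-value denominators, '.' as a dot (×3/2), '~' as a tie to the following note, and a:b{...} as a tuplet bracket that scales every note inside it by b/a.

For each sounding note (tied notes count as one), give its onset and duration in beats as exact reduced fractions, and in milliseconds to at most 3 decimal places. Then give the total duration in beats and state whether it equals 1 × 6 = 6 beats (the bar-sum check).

1) 0.0ms=0b +2128.378ms=21/4b
2) 2128.378ms=21/4b +304.054ms=3/4b
Σ=6b of 6 (148bpm 6/8) — PASS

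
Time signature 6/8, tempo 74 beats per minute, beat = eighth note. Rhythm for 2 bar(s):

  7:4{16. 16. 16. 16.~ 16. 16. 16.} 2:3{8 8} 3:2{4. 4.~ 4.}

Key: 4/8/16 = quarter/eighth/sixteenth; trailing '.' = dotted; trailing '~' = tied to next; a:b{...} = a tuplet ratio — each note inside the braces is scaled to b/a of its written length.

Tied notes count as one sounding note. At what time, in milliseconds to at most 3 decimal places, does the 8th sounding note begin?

1. 0.0ms @ 0 + 347.49ms (3/7)
2. 347.49ms @ 3/7 + 347.49ms (3/7)
3. 694.981ms @ 6/7 + 347.49ms (3/7)
4. 1042.471ms @ 9/7 + 694.981ms (6/7)
5. 1737.452ms @ 15/7 + 347.49ms (3/7)
6. 2084.942ms @ 18/7 + 347.49ms (3/7)
7. 2432.432ms @ 3 + 1216.216ms (3/2)
8. 3648.649ms @ 9/2 + 1216.216ms (3/2)
9. 4864.865ms @ 6 + 1621.622ms (2)
10. 6486.486ms @ 8 + 3243.243ms (4)

note 8 onset = 9/2b = 3648.649ms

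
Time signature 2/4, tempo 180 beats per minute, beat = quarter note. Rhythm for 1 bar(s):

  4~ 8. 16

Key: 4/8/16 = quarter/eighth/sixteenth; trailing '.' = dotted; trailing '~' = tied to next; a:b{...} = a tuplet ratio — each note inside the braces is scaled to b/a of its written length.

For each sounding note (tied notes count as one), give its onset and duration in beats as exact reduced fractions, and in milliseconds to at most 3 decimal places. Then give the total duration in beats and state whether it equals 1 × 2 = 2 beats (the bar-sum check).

1) 0.0ms=0b +583.333ms=7/4b
2) 583.333ms=7/4b +83.333ms=1/4b
Σ=2b of 2 (180bpm 2/4) — PASS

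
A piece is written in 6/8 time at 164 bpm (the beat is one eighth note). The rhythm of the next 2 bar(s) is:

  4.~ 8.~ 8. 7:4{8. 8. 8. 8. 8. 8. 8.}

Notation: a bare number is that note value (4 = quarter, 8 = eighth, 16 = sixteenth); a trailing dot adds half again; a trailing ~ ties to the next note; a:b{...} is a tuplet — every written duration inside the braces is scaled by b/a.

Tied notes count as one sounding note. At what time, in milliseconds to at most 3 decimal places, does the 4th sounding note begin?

note 4 onset = 54/7b = 2822.3ms

1. 0.0ms @ 0 + 2195.122ms (6)
2. 2195.122ms @ 6 + 313.589ms (6/7)
3. 2508.711ms @ 48/7 + 313.589ms (6/7)
4. 2822.3ms @ 54/7 + 313.589ms (6/7)
5. 3135.889ms @ 60/7 + 313.589ms (6/7)
6. 3449.477ms @ 66/7 + 313.589ms (6/7)
7. 3763.066ms @ 72/7 + 313.589ms (6/7)
8. 4076.655ms @ 78/7 + 313.589ms (6/7)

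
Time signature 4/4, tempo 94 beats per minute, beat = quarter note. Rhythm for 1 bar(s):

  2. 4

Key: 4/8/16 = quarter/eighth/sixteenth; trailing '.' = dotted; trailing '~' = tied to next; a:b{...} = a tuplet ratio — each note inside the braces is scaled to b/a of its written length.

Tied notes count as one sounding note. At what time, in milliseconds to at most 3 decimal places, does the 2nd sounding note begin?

1. 0.0ms @ 0 + 1914.894ms (3)
2. 1914.894ms @ 3 + 638.298ms (1)

note 2 onset = 3b = 1914.894ms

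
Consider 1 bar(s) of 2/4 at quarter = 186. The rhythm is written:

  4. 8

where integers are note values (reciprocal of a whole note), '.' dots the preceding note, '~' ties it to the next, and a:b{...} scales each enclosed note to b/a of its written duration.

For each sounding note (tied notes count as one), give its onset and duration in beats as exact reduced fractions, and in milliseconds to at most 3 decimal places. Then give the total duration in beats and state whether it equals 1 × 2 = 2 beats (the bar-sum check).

1) 0.0ms=0b +483.871ms=3/2b
2) 483.871ms=3/2b +161.29ms=1/2b
Σ=2b of 2 (186bpm 2/4) — PASS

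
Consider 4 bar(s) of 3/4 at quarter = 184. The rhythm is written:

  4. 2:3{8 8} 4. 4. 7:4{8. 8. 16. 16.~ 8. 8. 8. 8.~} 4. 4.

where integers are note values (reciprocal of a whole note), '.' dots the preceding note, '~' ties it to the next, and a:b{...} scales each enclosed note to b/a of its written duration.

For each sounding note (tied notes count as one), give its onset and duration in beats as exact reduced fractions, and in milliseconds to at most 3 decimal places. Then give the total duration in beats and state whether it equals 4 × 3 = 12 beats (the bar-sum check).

1) 0.0ms=0b +489.13ms=3/2b
2) 489.13ms=3/2b +244.565ms=3/4b
3) 733.696ms=9/4b +244.565ms=3/4b
4) 978.261ms=3b +489.13ms=3/2b
5) 1467.391ms=9/2b +489.13ms=3/2b
6) 1956.522ms=6b +139.752ms=3/7b
7) 2096.273ms=45/7b +139.752ms=3/7b
8) 2236.025ms=48/7b +69.876ms=3/14b
9) 2305.901ms=99/14b +209.627ms=9/14b
10) 2515.528ms=54/7b +139.752ms=3/7b
11) 2655.28ms=57/7b +139.752ms=3/7b
12) 2795.031ms=60/7b +628.882ms=27/14b
13) 3423.913ms=21/2b +489.13ms=3/2b
Σ=12b of 12 (184bpm 3/4) — PASS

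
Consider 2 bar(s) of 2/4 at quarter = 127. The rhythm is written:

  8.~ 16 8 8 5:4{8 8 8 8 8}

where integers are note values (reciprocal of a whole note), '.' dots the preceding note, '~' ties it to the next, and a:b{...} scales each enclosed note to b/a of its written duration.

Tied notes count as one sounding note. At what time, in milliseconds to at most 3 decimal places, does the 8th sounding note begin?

1. 0.0ms @ 0 + 472.441ms (1)
2. 472.441ms @ 1 + 236.22ms (1/2)
3. 708.661ms @ 3/2 + 236.22ms (1/2)
4. 944.882ms @ 2 + 188.976ms (2/5)
5. 1133.858ms @ 12/5 + 188.976ms (2/5)
6. 1322.835ms @ 14/5 + 188.976ms (2/5)
7. 1511.811ms @ 16/5 + 188.976ms (2/5)
8. 1700.787ms @ 18/5 + 188.976ms (2/5)

note 8 onset = 18/5b = 1700.787ms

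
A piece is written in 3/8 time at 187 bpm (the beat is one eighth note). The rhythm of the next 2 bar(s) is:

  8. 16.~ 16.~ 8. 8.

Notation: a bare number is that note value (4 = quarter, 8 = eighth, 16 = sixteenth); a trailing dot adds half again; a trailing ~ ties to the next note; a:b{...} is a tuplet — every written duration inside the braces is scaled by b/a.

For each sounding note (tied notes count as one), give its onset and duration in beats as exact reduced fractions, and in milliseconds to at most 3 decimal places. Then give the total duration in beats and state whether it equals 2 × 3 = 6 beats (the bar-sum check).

1) 0.0ms=0b +481.283ms=3/2b
2) 481.283ms=3/2b +962.567ms=3b
3) 1443.85ms=9/2b +481.283ms=3/2b
Σ=6b of 6 (187bpm 3/8) — PASS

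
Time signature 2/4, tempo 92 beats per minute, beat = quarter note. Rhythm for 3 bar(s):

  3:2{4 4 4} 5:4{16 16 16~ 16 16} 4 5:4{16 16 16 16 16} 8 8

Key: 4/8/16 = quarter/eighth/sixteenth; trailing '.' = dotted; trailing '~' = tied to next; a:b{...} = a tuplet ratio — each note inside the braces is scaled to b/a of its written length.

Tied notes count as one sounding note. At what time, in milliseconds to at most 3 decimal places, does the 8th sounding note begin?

note 8 onset = 3b = 1956.522ms

1. 0.0ms @ 0 + 434.783ms (2/3)
2. 434.783ms @ 2/3 + 434.783ms (2/3)
3. 869.565ms @ 4/3 + 434.783ms (2/3)
4. 1304.348ms @ 2 + 130.435ms (1/5)
5. 1434.783ms @ 11/5 + 130.435ms (1/5)
6. 1565.217ms @ 12/5 + 260.87ms (2/5)
7. 1826.087ms @ 14/5 + 130.435ms (1/5)
8. 1956.522ms @ 3 + 652.174ms (1)
9. 2608.696ms @ 4 + 130.435ms (1/5)
10. 2739.13ms @ 21/5 + 130.435ms (1/5)
11. 2869.565ms @ 22/5 + 130.435ms (1/5)
12. 3000.0ms @ 23/5 + 130.435ms (1/5)
13. 3130.435ms @ 24/5 + 130.435ms (1/5)
14. 3260.87ms @ 5 + 326.087ms (1/2)
15. 3586.957ms @ 11/2 + 326.087ms (1/2)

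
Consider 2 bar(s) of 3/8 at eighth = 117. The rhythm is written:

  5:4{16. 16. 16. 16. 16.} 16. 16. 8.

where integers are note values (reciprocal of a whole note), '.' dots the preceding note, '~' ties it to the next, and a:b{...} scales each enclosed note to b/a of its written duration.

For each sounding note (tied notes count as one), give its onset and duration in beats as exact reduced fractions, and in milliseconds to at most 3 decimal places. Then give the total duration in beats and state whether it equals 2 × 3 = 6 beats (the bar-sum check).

1) 0.0ms=0b +307.692ms=3/5b
2) 307.692ms=3/5b +307.692ms=3/5b
3) 615.385ms=6/5b +307.692ms=3/5b
4) 923.077ms=9/5b +307.692ms=3/5b
5) 1230.769ms=12/5b +307.692ms=3/5b
6) 1538.462ms=3b +384.615ms=3/4b
7) 1923.077ms=15/4b +384.615ms=3/4b
8) 2307.692ms=9/2b +769.231ms=3/2b
Σ=6b of 6 (117bpm 3/8) — PASS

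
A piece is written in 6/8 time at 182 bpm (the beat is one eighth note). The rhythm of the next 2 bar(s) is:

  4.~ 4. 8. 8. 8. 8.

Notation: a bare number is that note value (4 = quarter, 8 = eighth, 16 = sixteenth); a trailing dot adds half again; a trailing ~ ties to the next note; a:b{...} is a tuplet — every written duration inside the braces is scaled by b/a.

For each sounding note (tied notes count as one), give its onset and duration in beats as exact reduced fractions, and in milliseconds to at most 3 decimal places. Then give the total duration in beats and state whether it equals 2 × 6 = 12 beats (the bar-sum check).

1) 0.0ms=0b +1978.022ms=6b
2) 1978.022ms=6b +494.505ms=3/2b
3) 2472.527ms=15/2b +494.505ms=3/2b
4) 2967.033ms=9b +494.505ms=3/2b
5) 3461.538ms=21/2b +494.505ms=3/2b
Σ=12b of 12 (182bpm 6/8) — PASS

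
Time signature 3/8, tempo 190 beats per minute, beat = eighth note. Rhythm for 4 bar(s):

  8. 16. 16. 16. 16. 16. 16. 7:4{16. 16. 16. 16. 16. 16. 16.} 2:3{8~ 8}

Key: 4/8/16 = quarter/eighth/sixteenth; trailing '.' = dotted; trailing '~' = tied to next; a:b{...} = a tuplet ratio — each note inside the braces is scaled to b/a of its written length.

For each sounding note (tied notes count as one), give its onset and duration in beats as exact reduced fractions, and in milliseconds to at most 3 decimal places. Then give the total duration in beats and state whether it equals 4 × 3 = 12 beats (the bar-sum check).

1) 0.0ms=0b +473.684ms=3/2b
2) 473.684ms=3/2b +236.842ms=3/4b
3) 710.526ms=9/4b +236.842ms=3/4b
4) 947.368ms=3b +236.842ms=3/4b
5) 1184.211ms=15/4b +236.842ms=3/4b
6) 1421.053ms=9/2b +236.842ms=3/4b
7) 1657.895ms=21/4b +236.842ms=3/4b
8) 1894.737ms=6b +135.338ms=3/7b
9) 2030.075ms=45/7b +135.338ms=3/7b
10) 2165.414ms=48/7b +135.338ms=3/7b
11) 2300.752ms=51/7b +135.338ms=3/7b
12) 2436.09ms=54/7b +135.338ms=3/7b
13) 2571.429ms=57/7b +135.338ms=3/7b
14) 2706.767ms=60/7b +135.338ms=3/7b
15) 2842.105ms=9b +947.368ms=3b
Σ=12b of 12 (190bpm 3/8) — PASS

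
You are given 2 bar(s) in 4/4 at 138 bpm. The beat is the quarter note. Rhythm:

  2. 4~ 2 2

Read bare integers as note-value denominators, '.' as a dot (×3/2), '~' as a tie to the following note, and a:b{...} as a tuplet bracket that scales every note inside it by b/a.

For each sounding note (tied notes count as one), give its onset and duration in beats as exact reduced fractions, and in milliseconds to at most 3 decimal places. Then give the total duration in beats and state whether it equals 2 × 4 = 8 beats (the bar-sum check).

1) 0.0ms=0b +1304.348ms=3b
2) 1304.348ms=3b +1304.348ms=3b
3) 2608.696ms=6b +869.565ms=2b
Σ=8b of 8 (138bpm 4/4) — PASS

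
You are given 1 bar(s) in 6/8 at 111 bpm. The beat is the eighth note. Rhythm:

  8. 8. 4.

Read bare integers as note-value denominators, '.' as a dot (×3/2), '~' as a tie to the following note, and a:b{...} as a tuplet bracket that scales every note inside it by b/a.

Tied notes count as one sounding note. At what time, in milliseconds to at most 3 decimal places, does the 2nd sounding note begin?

1. 0.0ms @ 0 + 810.811ms (3/2)
2. 810.811ms @ 3/2 + 810.811ms (3/2)
3. 1621.622ms @ 3 + 1621.622ms (3)

note 2 onset = 3/2b = 810.811ms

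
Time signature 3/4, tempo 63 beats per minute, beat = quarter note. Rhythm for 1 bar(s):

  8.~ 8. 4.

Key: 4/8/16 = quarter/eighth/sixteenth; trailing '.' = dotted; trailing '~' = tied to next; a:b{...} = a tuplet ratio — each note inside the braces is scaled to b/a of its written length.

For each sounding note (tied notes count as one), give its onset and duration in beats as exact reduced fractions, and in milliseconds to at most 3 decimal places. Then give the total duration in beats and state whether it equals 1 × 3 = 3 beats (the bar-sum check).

1) 0.0ms=0b +1428.571ms=3/2b
2) 1428.571ms=3/2b +1428.571ms=3/2b
Σ=3b of 3 (63bpm 3/4) — PASS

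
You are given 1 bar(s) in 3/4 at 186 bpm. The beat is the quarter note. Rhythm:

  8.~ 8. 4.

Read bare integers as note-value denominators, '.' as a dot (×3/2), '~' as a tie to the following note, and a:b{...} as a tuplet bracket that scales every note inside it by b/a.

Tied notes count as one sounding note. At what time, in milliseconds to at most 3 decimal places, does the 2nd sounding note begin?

1. 0.0ms @ 0 + 483.871ms (3/2)
2. 483.871ms @ 3/2 + 483.871ms (3/2)

note 2 onset = 3/2b = 483.871ms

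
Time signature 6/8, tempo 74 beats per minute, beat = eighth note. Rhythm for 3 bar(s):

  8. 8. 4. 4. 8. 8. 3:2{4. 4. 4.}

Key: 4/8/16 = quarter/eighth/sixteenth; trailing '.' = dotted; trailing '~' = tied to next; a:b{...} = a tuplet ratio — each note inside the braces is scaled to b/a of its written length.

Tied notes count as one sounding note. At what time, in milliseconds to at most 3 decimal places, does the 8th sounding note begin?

note 8 onset = 14b = 11351.351ms

1. 0.0ms @ 0 + 1216.216ms (3/2)
2. 1216.216ms @ 3/2 + 1216.216ms (3/2)
3. 2432.432ms @ 3 + 2432.432ms (3)
4. 4864.865ms @ 6 + 2432.432ms (3)
5. 7297.297ms @ 9 + 1216.216ms (3/2)
6. 8513.514ms @ 21/2 + 1216.216ms (3/2)
7. 9729.73ms @ 12 + 1621.622ms (2)
8. 11351.351ms @ 14 + 1621.622ms (2)
9. 12972.973ms @ 16 + 1621.622ms (2)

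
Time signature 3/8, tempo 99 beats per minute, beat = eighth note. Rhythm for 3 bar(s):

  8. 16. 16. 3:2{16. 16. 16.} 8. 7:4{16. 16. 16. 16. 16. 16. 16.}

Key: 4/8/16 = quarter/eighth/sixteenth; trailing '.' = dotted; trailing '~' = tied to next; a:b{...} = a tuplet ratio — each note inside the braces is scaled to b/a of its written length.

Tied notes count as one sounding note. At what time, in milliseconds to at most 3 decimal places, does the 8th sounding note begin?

1. 0.0ms @ 0 + 909.091ms (3/2)
2. 909.091ms @ 3/2 + 454.545ms (3/4)
3. 1363.636ms @ 9/4 + 454.545ms (3/4)
4. 1818.182ms @ 3 + 303.03ms (1/2)
5. 2121.212ms @ 7/2 + 303.03ms (1/2)
6. 2424.242ms @ 4 + 303.03ms (1/2)
7. 2727.273ms @ 9/2 + 909.091ms (3/2)
8. 3636.364ms @ 6 + 259.74ms (3/7)
9. 3896.104ms @ 45/7 + 259.74ms (3/7)
10. 4155.844ms @ 48/7 + 259.74ms (3/7)
11. 4415.584ms @ 51/7 + 259.74ms (3/7)
12. 4675.325ms @ 54/7 + 259.74ms (3/7)
13. 4935.065ms @ 57/7 + 259.74ms (3/7)
14. 5194.805ms @ 60/7 + 259.74ms (3/7)

note 8 onset = 6b = 3636.364ms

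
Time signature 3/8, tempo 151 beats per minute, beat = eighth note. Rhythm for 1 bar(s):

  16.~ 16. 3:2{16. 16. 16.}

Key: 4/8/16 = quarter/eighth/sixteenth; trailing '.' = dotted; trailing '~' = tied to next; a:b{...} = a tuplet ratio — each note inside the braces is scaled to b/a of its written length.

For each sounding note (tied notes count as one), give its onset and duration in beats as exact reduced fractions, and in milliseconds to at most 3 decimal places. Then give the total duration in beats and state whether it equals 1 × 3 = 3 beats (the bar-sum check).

1) 0.0ms=0b +596.026ms=3/2b
2) 596.026ms=3/2b +198.675ms=1/2b
3) 794.702ms=2b +198.675ms=1/2b
4) 993.377ms=5/2b +198.675ms=1/2b
Σ=3b of 3 (151bpm 3/8) — PASS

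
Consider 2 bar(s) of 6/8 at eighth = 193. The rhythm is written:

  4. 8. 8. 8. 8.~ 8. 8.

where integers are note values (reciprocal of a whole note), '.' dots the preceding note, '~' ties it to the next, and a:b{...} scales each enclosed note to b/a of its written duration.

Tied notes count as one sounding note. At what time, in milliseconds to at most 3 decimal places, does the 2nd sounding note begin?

1. 0.0ms @ 0 + 932.642ms (3)
2. 932.642ms @ 3 + 466.321ms (3/2)
3. 1398.964ms @ 9/2 + 466.321ms (3/2)
4. 1865.285ms @ 6 + 466.321ms (3/2)
5. 2331.606ms @ 15/2 + 932.642ms (3)
6. 3264.249ms @ 21/2 + 466.321ms (3/2)

note 2 onset = 3b = 932.642ms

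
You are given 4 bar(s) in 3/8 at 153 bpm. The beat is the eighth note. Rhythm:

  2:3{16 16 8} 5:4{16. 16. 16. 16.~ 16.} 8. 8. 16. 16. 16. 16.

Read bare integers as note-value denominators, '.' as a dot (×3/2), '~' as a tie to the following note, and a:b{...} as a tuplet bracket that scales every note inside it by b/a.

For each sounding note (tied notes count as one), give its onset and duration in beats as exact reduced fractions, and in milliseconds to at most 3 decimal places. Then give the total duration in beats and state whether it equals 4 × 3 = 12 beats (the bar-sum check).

1) 0.0ms=0b +294.118ms=3/4b
2) 294.118ms=3/4b +294.118ms=3/4b
3) 588.235ms=3/2b +588.235ms=3/2b
4) 1176.471ms=3b +235.294ms=3/5b
5) 1411.765ms=18/5b +235.294ms=3/5b
6) 1647.059ms=21/5b +235.294ms=3/5b
7) 1882.353ms=24/5b +470.588ms=6/5b
8) 2352.941ms=6b +588.235ms=3/2b
9) 2941.176ms=15/2b +588.235ms=3/2b
10) 3529.412ms=9b +294.118ms=3/4b
11) 3823.529ms=39/4b +294.118ms=3/4b
12) 4117.647ms=21/2b +294.118ms=3/4b
13) 4411.765ms=45/4b +294.118ms=3/4b
Σ=12b of 12 (153bpm 3/8) — PASS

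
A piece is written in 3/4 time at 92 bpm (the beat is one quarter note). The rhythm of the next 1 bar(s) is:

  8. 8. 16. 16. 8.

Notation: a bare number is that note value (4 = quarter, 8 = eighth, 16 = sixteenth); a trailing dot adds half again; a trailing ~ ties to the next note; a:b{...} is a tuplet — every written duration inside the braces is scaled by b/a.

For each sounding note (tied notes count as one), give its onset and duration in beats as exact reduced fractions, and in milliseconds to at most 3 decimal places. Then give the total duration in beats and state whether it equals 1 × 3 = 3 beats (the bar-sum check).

1) 0.0ms=0b +489.13ms=3/4b
2) 489.13ms=3/4b +489.13ms=3/4b
3) 978.261ms=3/2b +244.565ms=3/8b
4) 1222.826ms=15/8b +244.565ms=3/8b
5) 1467.391ms=9/4b +489.13ms=3/4b
Σ=3b of 3 (92bpm 3/4) — PASS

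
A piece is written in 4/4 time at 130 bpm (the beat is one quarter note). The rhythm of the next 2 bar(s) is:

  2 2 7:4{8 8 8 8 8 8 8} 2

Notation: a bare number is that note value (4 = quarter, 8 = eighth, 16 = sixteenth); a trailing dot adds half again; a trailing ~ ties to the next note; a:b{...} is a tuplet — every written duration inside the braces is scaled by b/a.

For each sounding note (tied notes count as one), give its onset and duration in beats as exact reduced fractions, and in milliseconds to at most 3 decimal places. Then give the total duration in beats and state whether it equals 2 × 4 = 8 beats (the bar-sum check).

1) 0.0ms=0b +923.077ms=2b
2) 923.077ms=2b +923.077ms=2b
3) 1846.154ms=4b +131.868ms=2/7b
4) 1978.022ms=30/7b +131.868ms=2/7b
5) 2109.89ms=32/7b +131.868ms=2/7b
6) 2241.758ms=34/7b +131.868ms=2/7b
7) 2373.626ms=36/7b +131.868ms=2/7b
8) 2505.495ms=38/7b +131.868ms=2/7b
9) 2637.363ms=40/7b +131.868ms=2/7b
10) 2769.231ms=6b +923.077ms=2b
Σ=8b of 8 (130bpm 4/4) — PASS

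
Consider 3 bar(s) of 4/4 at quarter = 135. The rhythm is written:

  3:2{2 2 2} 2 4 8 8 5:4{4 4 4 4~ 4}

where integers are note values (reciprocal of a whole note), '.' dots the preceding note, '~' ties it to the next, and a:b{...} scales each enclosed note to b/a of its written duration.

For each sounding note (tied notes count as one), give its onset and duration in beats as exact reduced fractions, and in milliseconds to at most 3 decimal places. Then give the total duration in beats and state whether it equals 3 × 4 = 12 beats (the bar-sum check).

1) 0.0ms=0b +592.593ms=4/3b
2) 592.593ms=4/3b +592.593ms=4/3b
3) 1185.185ms=8/3b +592.593ms=4/3b
4) 1777.778ms=4b +888.889ms=2b
5) 2666.667ms=6b +444.444ms=1b
6) 3111.111ms=7b +222.222ms=1/2b
7) 3333.333ms=15/2b +222.222ms=1/2b
8) 3555.556ms=8b +355.556ms=4/5b
9) 3911.111ms=44/5b +355.556ms=4/5b
10) 4266.667ms=48/5b +355.556ms=4/5b
11) 4622.222ms=52/5b +711.111ms=8/5b
Σ=12b of 12 (135bpm 4/4) — PASS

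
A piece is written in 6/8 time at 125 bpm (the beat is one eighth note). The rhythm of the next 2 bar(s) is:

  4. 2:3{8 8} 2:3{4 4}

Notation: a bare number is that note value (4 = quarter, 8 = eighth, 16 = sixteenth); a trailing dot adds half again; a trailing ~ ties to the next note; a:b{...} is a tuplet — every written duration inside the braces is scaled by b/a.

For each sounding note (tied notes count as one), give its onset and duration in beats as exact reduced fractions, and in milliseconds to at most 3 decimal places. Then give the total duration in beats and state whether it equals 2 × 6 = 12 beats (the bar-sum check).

1) 0.0ms=0b +1440.0ms=3b
2) 1440.0ms=3b +720.0ms=3/2b
3) 2160.0ms=9/2b +720.0ms=3/2b
4) 2880.0ms=6b +1440.0ms=3b
5) 4320.0ms=9b +1440.0ms=3b
Σ=12b of 12 (125bpm 6/8) — PASS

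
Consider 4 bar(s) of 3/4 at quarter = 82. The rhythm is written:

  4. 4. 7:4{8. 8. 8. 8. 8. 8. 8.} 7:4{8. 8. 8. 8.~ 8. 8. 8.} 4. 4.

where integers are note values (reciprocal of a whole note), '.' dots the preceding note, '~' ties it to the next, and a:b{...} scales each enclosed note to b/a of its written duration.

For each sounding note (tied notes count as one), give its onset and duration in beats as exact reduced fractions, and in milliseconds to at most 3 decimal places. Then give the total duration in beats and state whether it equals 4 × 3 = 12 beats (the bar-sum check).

1) 0.0ms=0b +1097.561ms=3/2b
2) 1097.561ms=3/2b +1097.561ms=3/2b
3) 2195.122ms=3b +313.589ms=3/7b
4) 2508.711ms=24/7b +313.589ms=3/7b
5) 2822.3ms=27/7b +313.589ms=3/7b
6) 3135.889ms=30/7b +313.589ms=3/7b
7) 3449.477ms=33/7b +313.589ms=3/7b
8) 3763.066ms=36/7b +313.589ms=3/7b
9) 4076.655ms=39/7b +313.589ms=3/7b
10) 4390.244ms=6b +313.589ms=3/7b
11) 4703.833ms=45/7b +313.589ms=3/7b
12) 5017.422ms=48/7b +313.589ms=3/7b
13) 5331.01ms=51/7b +627.178ms=6/7b
14) 5958.188ms=57/7b +313.589ms=3/7b
15) 6271.777ms=60/7b +313.589ms=3/7b
16) 6585.366ms=9b +1097.561ms=3/2b
17) 7682.927ms=21/2b +1097.561ms=3/2b
Σ=12b of 12 (82bpm 3/4) — PASS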